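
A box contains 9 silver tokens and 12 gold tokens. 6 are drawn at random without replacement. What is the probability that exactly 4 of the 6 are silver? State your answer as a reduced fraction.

Total number of selections: C(21,6) = 54264.
Selections with exactly 4 silver: choose 4 of the 9 silver and 2 of the 12 gold, C(9,4)·C(12,2) = 126·66 = 8316.
Probability = 8316/54264 = 99/646.

99/646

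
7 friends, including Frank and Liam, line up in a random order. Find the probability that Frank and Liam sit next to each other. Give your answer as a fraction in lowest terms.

There are 7! = 5040 arrangements.
Treat Frank and Liam as a block: 6! arrangements of the blocks × 2 orders within the block = 2·720 = 1440.
Probability = 1440/5040 = 2/7.

2/7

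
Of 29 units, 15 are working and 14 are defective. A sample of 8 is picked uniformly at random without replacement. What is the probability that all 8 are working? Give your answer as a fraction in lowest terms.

There are C(29,8) = 4292145 possible selections.
Selections with all working: C(15,8) = 6435.
Probability = 6435/4292145 = 1/667.

1/667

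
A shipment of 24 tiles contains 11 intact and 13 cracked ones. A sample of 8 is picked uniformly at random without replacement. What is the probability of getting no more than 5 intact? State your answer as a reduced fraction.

7020/7429

Total selections: C(24,8) = 735471.
Count the complement (more than 5 intact): C(11,6)·C(13,2) + C(11,7)·C(13,1) + C(11,8)·C(13,0) = 36036 + 4290 + 165 = 40491.
Probability = 1 − 40491/735471 = 694980/735471 = 7020/7429.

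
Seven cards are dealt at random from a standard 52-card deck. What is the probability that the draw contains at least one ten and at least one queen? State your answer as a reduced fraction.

There are C(52,7) = 133784560 possible draws.
By inclusion-exclusion on the complements, draws missing all tens or all queens: C(48,7) + C(48,7) − C(44,7) = 73629072 + 73629072 − 38320568 = 108937576.
So draws with at least one of each: 133784560 − 108937576 = 24846984, probability 24846984/133784560 = 3105873/16723070.

3105873/16723070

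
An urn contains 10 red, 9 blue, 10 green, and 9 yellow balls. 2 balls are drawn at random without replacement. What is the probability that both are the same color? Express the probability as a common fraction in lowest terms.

There are C(38,2) = 703 ways to draw 2 balls.
All same color: C(10,2) + C(9,2) + C(10,2) + C(9,2) = 45 + 36 + 45 + 36 = 162.
Probability = 162/703.

162/703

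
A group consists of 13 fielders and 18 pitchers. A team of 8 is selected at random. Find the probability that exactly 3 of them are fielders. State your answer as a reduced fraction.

20944/67425

The sample space is all 8-subsets of the 31: C(31,8) = 7888725.
Selections with exactly 3 fielders: choose 3 of the 13 fielders and 5 of the 18 pitchers, C(13,3)·C(18,5) = 286·8568 = 2450448.
Probability = 2450448/7888725 = 20944/67425.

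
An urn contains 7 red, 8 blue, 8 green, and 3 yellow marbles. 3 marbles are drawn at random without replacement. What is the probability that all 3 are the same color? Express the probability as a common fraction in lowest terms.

There are C(26,3) = 2600 ways to draw 3 marbles.
All same color: C(7,3) + C(8,3) + C(8,3) + C(3,3) = 35 + 56 + 56 + 1 = 148.
Probability = 148/2600 = 37/650.

37/650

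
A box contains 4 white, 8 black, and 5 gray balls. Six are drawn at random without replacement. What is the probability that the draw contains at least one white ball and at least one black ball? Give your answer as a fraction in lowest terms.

1322/1547

There are C(17,6) = 12376 possible draws.
By inclusion-exclusion on the complements, draws missing all white or all black: C(13,6) + C(9,6) − C(5,6) = 1716 + 84 − 0 = 1800.
So draws with at least one of each: 12376 − 1800 = 10576, probability 10576/12376 = 1322/1547.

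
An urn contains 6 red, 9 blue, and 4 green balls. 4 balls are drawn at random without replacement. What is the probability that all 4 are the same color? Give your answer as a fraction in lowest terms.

There are C(19,4) = 3876 ways to draw 4 balls.
All same color: C(6,4) + C(9,4) + C(4,4) = 15 + 126 + 1 = 142.
Probability = 142/3876 = 71/1938.

71/1938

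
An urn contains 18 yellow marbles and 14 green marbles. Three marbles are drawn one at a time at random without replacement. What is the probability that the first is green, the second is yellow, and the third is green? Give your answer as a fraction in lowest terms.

273/2480

Multiply the conditional probabilities at each draw: 14/32 · 18/31 · 13/30 = 3276/29760 = 273/2480.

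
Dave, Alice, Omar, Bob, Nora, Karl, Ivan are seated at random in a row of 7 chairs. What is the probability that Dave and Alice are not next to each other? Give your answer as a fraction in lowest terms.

5/7

There are 7! = 5040 arrangements.
Arrangements with Dave and Alice adjacent: 2·6! = 1440.
So not adjacent: 5040 − 1440 = 3600, probability 3600/5040 = 5/7.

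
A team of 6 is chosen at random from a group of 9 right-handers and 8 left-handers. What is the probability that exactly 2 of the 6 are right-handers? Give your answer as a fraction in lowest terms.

There are C(17,6) = 12376 ways to choose 6 from 17.
Selections with exactly 2 right-handers: choose 2 of the 9 right-handers and 4 of the 8 left-handers, C(9,2)·C(8,4) = 36·70 = 2520.
Probability = 2520/12376 = 45/221.

45/221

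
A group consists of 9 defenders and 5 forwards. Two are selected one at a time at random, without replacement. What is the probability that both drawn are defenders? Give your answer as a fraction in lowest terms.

36/91

Multiply the conditional probabilities at each draw: 9/14 · 8/13 = 72/182 = 36/91.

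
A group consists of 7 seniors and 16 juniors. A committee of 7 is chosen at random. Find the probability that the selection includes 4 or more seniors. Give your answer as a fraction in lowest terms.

7411/81719

Total selections: C(23,7) = 245157.
Favorable selections (4 or more seniors): C(7,4)·C(16,3) + C(7,5)·C(16,2) + C(7,6)·C(16,1) + C(7,7)·C(16,0) = 19600 + 2520 + 112 + 1 = 22233.
Probability = 22233/245157 = 7411/81719.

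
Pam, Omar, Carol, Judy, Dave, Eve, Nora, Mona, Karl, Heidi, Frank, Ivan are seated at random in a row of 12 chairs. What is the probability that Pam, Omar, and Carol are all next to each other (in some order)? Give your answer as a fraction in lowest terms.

1/22

There are 12! = 479001600 arrangements.
Treat the three as one block: 10! placements × 3! orders within the block = 3628800·6 = 21772800.
Probability = 21772800/479001600 = 1/22.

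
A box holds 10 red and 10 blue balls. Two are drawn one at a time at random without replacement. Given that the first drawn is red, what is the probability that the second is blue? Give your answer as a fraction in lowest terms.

After removing one red, 19 remain: 9 red and 10 blue.
So the probability the next is blue is 10/19.

10/19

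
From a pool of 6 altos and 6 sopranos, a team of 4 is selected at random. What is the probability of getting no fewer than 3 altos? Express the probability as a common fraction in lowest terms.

There are C(12,4) = 495 ways to choose the 4.
Favorable selections (no fewer than 3 altos): C(6,3)·C(6,1) + C(6,4)·C(6,0) = 120 + 15 = 135.
Probability = 135/495 = 3/11.

3/11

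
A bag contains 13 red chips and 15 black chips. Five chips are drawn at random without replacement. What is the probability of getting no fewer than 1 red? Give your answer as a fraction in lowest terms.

349/360

Total selections: C(28,5) = 98280.
The complement is all 5 are black: C(15,5) = 3003.
Probability = 1 − 3003/98280 = 95277/98280 = 349/360.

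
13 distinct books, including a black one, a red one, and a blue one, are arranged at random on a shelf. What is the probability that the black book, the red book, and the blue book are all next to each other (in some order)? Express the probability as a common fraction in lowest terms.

1/26

There are 13! = 6227020800 arrangements.
Treat the three as one block: 11! placements × 3! orders within the block = 39916800·6 = 239500800.
Probability = 239500800/6227020800 = 1/26.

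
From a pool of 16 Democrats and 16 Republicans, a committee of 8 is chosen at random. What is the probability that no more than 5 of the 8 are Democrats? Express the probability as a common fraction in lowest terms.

There are C(32,8) = 10518300 ways to choose the 8.
Count the complement (more than 5 Democrats): C(16,6)·C(16,2) + C(16,7)·C(16,1) + C(16,8)·C(16,0) = 960960 + 183040 + 12870 = 1156870.
Probability = 1 − 1156870/10518300 = 9361430/10518300 = 72011/80910.

72011/80910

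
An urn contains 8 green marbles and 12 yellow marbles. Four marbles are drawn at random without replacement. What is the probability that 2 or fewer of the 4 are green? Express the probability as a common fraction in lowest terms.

There are C(20,4) = 4845 ways to choose the 4.
Count the complement (more than 2 green): C(8,3)·C(12,1) + C(8,4)·C(12,0) = 672 + 70 = 742.
Probability = 1 − 742/4845 = 4103/4845.

4103/4845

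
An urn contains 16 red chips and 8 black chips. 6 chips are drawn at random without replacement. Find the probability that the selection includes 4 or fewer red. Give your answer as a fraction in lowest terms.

Total selections: C(24,6) = 134596.
Favorable selections (4 or fewer red): C(16,0)·C(8,6) + C(16,1)·C(8,5) + C(16,2)·C(8,4) + C(16,3)·C(8,3) + C(16,4)·C(8,2) = 28 + 896 + 8400 + 31360 + 50960 = 91644.
Probability = 91644/134596 = 3273/4807.

3273/4807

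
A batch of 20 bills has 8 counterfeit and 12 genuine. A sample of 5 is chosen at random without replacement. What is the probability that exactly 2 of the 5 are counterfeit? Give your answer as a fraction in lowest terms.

There are C(20,5) = 15504 ways to choose 5 from 20.
Selections with exactly 2 counterfeit: choose 2 of the 8 counterfeit and 3 of the 12 genuine, C(8,2)·C(12,3) = 28·220 = 6160.
Probability = 6160/15504 = 385/969.

385/969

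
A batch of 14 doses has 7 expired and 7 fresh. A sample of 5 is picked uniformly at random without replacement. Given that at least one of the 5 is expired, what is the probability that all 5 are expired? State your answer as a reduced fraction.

3/283

Work in counts. Selections with at least one expired: C(14,5) − C(7,5) = 2002 − 21 = 1981.
Of those, selections where all 5 are expired: C(7,5) = 21.
Conditional probability = 21/1981 = 3/283.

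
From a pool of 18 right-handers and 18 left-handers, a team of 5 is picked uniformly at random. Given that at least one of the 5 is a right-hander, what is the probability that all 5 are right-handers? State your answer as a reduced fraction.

Work in counts. Selections with at least one right-hander: C(36,5) − C(18,5) = 376992 − 8568 = 368424.
Of those, selections where all 5 are right-handers: C(18,5) = 8568.
Conditional probability = 8568/368424 = 1/43.

1/43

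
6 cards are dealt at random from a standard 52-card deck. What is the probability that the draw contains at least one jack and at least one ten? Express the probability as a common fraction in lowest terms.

There are C(52,6) = 20358520 possible draws.
By inclusion-exclusion on the complements, draws missing all jacks or all tens: C(48,6) + C(48,6) − C(44,6) = 12271512 + 12271512 − 7059052 = 17483972.
So draws with at least one of each: 20358520 − 17483972 = 2874548, probability 2874548/20358520 = 718637/5089630.

718637/5089630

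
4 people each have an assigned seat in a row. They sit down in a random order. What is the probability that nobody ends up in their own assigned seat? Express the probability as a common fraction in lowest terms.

3/8

There are 4! = 24 seatings.
By inclusion-exclusion, seatings with no fixed points: C(4,0)·4! − C(4,1)·3! + C(4,2)·2! − C(4,3)·1! + C(4,4)·0! = 9.
Probability = 9/24 = 3/8.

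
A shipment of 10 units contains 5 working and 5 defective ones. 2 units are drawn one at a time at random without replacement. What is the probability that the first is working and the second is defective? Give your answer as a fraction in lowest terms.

5/18

Multiply the conditional probabilities at each draw: 5/10 · 5/9 = 25/90 = 5/18.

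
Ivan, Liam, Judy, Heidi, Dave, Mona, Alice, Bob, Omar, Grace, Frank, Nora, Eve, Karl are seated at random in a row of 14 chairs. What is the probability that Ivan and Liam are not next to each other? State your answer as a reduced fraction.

6/7

There are 14! = 87178291200 arrangements.
Arrangements with Ivan and Liam adjacent: 2·13! = 12454041600.
So not adjacent: 87178291200 − 12454041600 = 74724249600, probability 74724249600/87178291200 = 6/7.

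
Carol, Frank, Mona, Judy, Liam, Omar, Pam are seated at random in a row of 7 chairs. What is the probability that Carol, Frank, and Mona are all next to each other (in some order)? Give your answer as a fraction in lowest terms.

There are 7! = 5040 arrangements.
Treat the three as one block: 5! placements × 3! orders within the block = 120·6 = 720.
Probability = 720/5040 = 1/7.

1/7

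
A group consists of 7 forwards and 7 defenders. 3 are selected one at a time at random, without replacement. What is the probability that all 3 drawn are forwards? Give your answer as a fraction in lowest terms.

Multiply the conditional probabilities at each draw: 7/14 · 6/13 · 5/12 = 210/2184 = 5/52.

5/52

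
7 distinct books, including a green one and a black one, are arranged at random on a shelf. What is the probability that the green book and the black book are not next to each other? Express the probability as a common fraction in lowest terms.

5/7

There are 7! = 5040 arrangements.
Arrangements with the green book and the black book adjacent: 2·6! = 1440.
So not adjacent: 5040 − 1440 = 3600, probability 3600/5040 = 5/7.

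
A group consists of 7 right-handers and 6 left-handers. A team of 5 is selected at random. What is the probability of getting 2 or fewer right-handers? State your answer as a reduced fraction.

There are C(13,5) = 1287 ways to choose the 5.
Favorable selections (2 or fewer right-handers): C(7,0)·C(6,5) + C(7,1)·C(6,4) + C(7,2)·C(6,3) = 6 + 105 + 420 = 531.
Probability = 531/1287 = 59/143.

59/143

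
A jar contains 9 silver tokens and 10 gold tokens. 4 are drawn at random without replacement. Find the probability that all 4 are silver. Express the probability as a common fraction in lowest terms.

There are C(19,4) = 3876 possible selections.
Selections with all silver: C(9,4) = 126.
Probability = 126/3876 = 21/646.

21/646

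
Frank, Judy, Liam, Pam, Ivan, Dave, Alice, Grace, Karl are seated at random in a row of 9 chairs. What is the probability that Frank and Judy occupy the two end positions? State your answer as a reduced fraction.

1/36

There are 9! = 362880 arrangements.
Place Frank and Judy at the ends in 2 ways, arrange the remaining 7 in 7! = 5040 ways: 2·5040 = 10080.
Probability = 10080/362880 = 1/36.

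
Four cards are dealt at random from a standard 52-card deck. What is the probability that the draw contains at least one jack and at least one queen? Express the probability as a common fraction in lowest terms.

There are C(52,4) = 270725 possible draws.
By inclusion-exclusion on the complements, draws missing all jacks or all queens: C(48,4) + C(48,4) − C(44,4) = 194580 + 194580 − 135751 = 253409.
So draws with at least one of each: 270725 − 253409 = 17316, probability 17316/270725 = 1332/20825.

1332/20825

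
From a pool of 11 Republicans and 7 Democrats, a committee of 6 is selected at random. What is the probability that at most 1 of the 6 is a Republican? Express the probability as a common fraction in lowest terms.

Total selections: C(18,6) = 18564.
Favorable selections (at most 1 Republican): C(11,0)·C(7,6) + C(11,1)·C(7,5) = 7 + 231 = 238.
Probability = 238/18564 = 1/78.

1/78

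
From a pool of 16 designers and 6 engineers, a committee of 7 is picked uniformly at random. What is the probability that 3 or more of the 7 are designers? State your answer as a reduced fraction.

10613/10659

There are C(22,7) = 170544 ways to choose the 7.
Count the complement (fewer than 3 designers): C(16,1)·C(6,6) + C(16,2)·C(6,5) = 16 + 720 = 736.
Probability = 1 − 736/170544 = 169808/170544 = 10613/10659.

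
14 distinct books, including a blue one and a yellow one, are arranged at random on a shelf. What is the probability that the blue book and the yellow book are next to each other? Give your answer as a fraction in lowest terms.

1/7

There are 14! = 87178291200 arrangements.
Treat the blue book and the yellow book as a block: 13! arrangements of the blocks × 2 orders within the block = 2·6227020800 = 12454041600.
Probability = 12454041600/87178291200 = 1/7.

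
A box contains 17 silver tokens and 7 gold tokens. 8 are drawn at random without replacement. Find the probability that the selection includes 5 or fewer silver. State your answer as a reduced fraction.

6179/14421

Total selections: C(24,8) = 735471.
Count the complement (more than 5 silver): C(17,6)·C(7,2) + C(17,7)·C(7,1) + C(17,8)·C(7,0) = 259896 + 136136 + 24310 = 420342.
Probability = 1 − 420342/735471 = 315129/735471 = 6179/14421.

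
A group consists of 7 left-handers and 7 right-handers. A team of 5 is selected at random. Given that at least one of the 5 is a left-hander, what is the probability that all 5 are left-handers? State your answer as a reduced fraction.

Work in counts. Selections with at least one left-hander: C(14,5) − C(7,5) = 2002 − 21 = 1981.
Of those, selections where all 5 are left-handers: C(7,5) = 21.
Conditional probability = 21/1981 = 3/283.

3/283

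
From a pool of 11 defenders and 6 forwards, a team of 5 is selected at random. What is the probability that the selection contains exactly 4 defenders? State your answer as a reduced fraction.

There are C(17,5) = 6188 ways to choose 5 from 17.
Selections with exactly 4 defenders: choose 4 of the 11 defenders and 1 of the 6 forwards, C(11,4)·C(6,1) = 330·6 = 1980.
Probability = 1980/6188 = 495/1547.

495/1547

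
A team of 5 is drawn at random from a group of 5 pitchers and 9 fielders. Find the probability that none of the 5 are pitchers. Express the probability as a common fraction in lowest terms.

There are C(14,5) = 2002 possible selections.
Selections with no pitchers (all fielders): C(9,5) = 126.
Probability = 126/2002 = 9/143.

9/143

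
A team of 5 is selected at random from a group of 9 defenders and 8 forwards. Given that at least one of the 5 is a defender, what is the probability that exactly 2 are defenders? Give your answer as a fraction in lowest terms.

24/73

Work in counts. Selections with at least one defender: C(17,5) − C(8,5) = 6188 − 56 = 6132.
Of those, selections where exactly 2 are defenders: C(9,2)·C(8,3) = 36·56 = 2016.
Conditional probability = 2016/6132 = 24/73.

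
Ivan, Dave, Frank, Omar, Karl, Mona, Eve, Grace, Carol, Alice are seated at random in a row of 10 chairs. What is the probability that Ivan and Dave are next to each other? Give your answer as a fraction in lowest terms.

1/5

There are 10! = 3628800 arrangements.
Treat Ivan and Dave as a block: 9! arrangements of the blocks × 2 orders within the block = 2·362880 = 725760.
Probability = 725760/3628800 = 1/5.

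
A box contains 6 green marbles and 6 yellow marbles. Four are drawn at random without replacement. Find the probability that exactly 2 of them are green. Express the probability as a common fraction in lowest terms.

There are C(12,4) = 495 ways to choose 4 from 12.
Selections with exactly 2 green: choose 2 of the 6 green and 2 of the 6 yellow, C(6,2)·C(6,2) = 15·15 = 225.
Probability = 225/495 = 5/11.

5/11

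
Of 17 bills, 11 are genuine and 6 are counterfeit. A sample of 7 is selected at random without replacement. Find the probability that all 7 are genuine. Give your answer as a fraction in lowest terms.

There are C(17,7) = 19448 possible selections.
Selections with all genuine: C(11,7) = 330.
Probability = 330/19448 = 15/884.

15/884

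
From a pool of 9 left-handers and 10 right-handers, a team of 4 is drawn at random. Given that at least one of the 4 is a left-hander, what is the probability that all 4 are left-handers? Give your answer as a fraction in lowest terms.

21/611

Work in counts. Selections with at least one left-hander: C(19,4) − C(10,4) = 3876 − 210 = 3666.
Of those, selections where all 4 are left-handers: C(9,4) = 126.
Conditional probability = 126/3666 = 21/611.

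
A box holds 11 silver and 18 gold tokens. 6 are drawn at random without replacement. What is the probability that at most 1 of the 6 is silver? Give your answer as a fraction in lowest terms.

Total selections: C(29,6) = 475020.
Favorable selections (at most 1 silver): C(11,0)·C(18,6) + C(11,1)·C(18,5) = 18564 + 94248 = 112812.
Probability = 112812/475020 = 1343/5655.

1343/5655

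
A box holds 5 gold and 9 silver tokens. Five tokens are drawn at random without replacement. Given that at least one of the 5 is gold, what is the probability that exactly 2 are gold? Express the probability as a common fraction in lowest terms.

30/67

Work in counts. Selections with at least one gold: C(14,5) − C(9,5) = 2002 − 126 = 1876.
Of those, selections where exactly 2 are gold: C(5,2)·C(9,3) = 10·84 = 840.
Conditional probability = 840/1876 = 30/67.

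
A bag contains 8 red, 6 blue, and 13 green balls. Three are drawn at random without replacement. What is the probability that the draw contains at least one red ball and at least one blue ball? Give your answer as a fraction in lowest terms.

304/975

There are C(27,3) = 2925 possible draws.
By inclusion-exclusion on the complements, draws missing all red or all blue: C(19,3) + C(21,3) − C(13,3) = 969 + 1330 − 286 = 2013.
So draws with at least one of each: 2925 − 2013 = 912, probability 912/2925 = 304/975.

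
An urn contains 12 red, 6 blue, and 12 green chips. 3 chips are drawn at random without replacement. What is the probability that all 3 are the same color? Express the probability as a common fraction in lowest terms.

There are C(30,3) = 4060 ways to draw 3 chips.
All same color: C(12,3) + C(6,3) + C(12,3) = 220 + 20 + 220 = 460.
Probability = 460/4060 = 23/203.

23/203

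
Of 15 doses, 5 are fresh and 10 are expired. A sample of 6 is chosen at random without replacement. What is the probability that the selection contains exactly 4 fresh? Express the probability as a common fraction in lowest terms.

Total number of selections: C(15,6) = 5005.
Selections with exactly 4 fresh: choose 4 of the 5 fresh and 2 of the 10 expired, C(5,4)·C(10,2) = 5·45 = 225.
Probability = 225/5005 = 45/1001.

45/1001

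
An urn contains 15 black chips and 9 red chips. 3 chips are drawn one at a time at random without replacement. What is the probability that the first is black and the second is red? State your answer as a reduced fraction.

45/184

Multiply the conditional probabilities at each draw: 15/24 · 9/23 = 135/552 = 45/184.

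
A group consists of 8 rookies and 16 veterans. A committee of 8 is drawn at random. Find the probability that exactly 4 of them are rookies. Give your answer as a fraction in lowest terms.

127400/735471

There are C(24,8) = 735471 ways to choose 8 from 24.
Selections with exactly 4 rookies: choose 4 of the 8 rookies and 4 of the 16 veterans, C(8,4)·C(16,4) = 70·1820 = 127400.
Probability = 127400/735471.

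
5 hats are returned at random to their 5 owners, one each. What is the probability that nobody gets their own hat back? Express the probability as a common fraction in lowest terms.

There are 5! = 120 assignments.
By inclusion-exclusion, assignments with no fixed points: C(5,0)·5! − C(5,1)·4! + C(5,2)·3! − C(5,3)·2! + C(5,4)·1! − C(5,5)·0! = 44.
Probability = 44/120 = 11/30.

11/30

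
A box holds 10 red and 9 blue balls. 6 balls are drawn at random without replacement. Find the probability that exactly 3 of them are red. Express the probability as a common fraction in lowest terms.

120/323

Total number of selections: C(19,6) = 27132.
Selections with exactly 3 red: choose 3 of the 10 red and 3 of the 9 blue, C(10,3)·C(9,3) = 120·84 = 10080.
Probability = 10080/27132 = 120/323.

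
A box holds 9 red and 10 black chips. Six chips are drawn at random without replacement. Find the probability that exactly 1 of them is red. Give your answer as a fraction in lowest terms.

Total number of selections: C(19,6) = 27132.
Selections with exactly 1 red: choose 1 of the 9 red and 5 of the 10 black, C(9,1)·C(10,5) = 9·252 = 2268.
Probability = 2268/27132 = 27/323.

27/323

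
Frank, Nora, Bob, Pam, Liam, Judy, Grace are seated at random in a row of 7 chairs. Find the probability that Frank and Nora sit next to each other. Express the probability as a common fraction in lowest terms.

There are 7! = 5040 arrangements.
Treat Frank and Nora as a block: 6! arrangements of the blocks × 2 orders within the block = 2·720 = 1440.
Probability = 1440/5040 = 2/7.

2/7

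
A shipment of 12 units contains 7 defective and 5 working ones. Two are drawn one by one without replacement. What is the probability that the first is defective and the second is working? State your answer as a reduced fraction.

35/132

Multiply the conditional probabilities at each draw: 7/12 · 5/11 = 35/132.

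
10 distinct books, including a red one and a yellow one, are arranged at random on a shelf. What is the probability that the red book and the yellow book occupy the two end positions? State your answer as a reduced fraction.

1/45

There are 10! = 3628800 arrangements.
Place the red book and the yellow book at the ends in 2 ways, arrange the remaining 8 in 8! = 40320 ways: 2·40320 = 80640.
Probability = 80640/3628800 = 1/45.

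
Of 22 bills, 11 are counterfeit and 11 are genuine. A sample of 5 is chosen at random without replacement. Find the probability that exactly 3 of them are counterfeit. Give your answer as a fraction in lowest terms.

The sample space is all 5-subsets of the 22: C(22,5) = 26334.
Selections with exactly 3 counterfeit: choose 3 of the 11 counterfeit and 2 of the 11 genuine, C(11,3)·C(11,2) = 165·55 = 9075.
Probability = 9075/26334 = 275/798.

275/798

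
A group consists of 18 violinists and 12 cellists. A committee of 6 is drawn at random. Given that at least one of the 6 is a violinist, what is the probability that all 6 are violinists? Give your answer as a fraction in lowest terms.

884/28231

Work in counts. Selections with at least one violinist: C(30,6) − C(12,6) = 593775 − 924 = 592851.
Of those, selections where all 6 are violinists: C(18,6) = 18564.
Conditional probability = 18564/592851 = 884/28231.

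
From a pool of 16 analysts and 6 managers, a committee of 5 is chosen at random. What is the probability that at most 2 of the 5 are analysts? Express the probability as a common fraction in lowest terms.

21/209

Total selections: C(22,5) = 26334.
Favorable selections (at most 2 analysts): C(16,0)·C(6,5) + C(16,1)·C(6,4) + C(16,2)·C(6,3) = 6 + 240 + 2400 = 2646.
Probability = 2646/26334 = 21/209.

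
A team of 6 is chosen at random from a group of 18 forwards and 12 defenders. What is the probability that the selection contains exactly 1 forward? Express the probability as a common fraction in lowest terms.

1584/65975

There are C(30,6) = 593775 ways to choose 6 from 30.
Selections with exactly 1 forward: choose 1 of the 18 forwards and 5 of the 12 defenders, C(18,1)·C(12,5) = 18·792 = 14256.
Probability = 14256/593775 = 1584/65975.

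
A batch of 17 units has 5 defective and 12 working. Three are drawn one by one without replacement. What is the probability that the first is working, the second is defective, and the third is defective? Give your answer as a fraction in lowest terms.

1/17

Multiply the conditional probabilities at each draw: 12/17 · 5/16 · 4/15 = 240/4080 = 1/17.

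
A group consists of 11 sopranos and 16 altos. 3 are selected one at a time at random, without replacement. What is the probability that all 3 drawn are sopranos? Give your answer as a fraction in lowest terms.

11/195

Multiply the conditional probabilities at each draw: 11/27 · 10/26 · 9/25 = 990/17550 = 11/195.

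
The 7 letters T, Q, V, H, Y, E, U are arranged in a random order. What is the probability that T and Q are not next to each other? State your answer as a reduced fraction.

5/7

There are 7! = 5040 arrangements.
Arrangements with T and Q adjacent: 2·6! = 1440.
So not adjacent: 5040 − 1440 = 3600, probability 3600/5040 = 5/7.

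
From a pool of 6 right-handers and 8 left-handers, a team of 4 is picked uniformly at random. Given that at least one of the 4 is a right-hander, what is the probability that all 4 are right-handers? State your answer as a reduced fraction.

15/931

Work in counts. Selections with at least one right-hander: C(14,4) − C(8,4) = 1001 − 70 = 931.
Of those, selections where all 4 are right-handers: C(6,4) = 15.
Conditional probability = 15/931.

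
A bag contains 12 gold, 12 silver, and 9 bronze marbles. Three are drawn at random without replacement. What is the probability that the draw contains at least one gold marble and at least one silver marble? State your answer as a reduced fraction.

There are C(33,3) = 5456 possible draws.
By inclusion-exclusion on the complements, draws missing all gold or all silver: C(21,3) + C(21,3) − C(9,3) = 1330 + 1330 − 84 = 2576.
So draws with at least one of each: 5456 − 2576 = 2880, probability 2880/5456 = 180/341.

180/341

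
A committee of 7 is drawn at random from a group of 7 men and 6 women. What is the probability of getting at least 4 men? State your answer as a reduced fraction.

There are C(13,7) = 1716 ways to choose the 7.
Favorable selections (at least 4 men): C(7,4)·C(6,3) + C(7,5)·C(6,2) + C(7,6)·C(6,1) + C(7,7)·C(6,0) = 700 + 315 + 42 + 1 = 1058.
Probability = 1058/1716 = 529/858.

529/858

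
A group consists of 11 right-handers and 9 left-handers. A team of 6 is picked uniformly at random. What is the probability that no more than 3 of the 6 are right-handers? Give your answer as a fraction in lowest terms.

371/646

There are C(20,6) = 38760 ways to choose the 6.
Count the complement (more than 3 right-handers): C(11,4)·C(9,2) + C(11,5)·C(9,1) + C(11,6)·C(9,0) = 11880 + 4158 + 462 = 16500.
Probability = 1 − 16500/38760 = 22260/38760 = 371/646.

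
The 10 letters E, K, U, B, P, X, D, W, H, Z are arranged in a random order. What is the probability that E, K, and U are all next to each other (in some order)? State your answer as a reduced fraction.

1/15

There are 10! = 3628800 arrangements.
Treat the three as one block: 8! placements × 3! orders within the block = 40320·6 = 241920.
Probability = 241920/3628800 = 1/15.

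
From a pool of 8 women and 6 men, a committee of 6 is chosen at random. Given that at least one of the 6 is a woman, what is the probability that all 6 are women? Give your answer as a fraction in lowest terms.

14/1501

Work in counts. Selections with at least one woman: C(14,6) − C(6,6) = 3003 − 1 = 3002.
Of those, selections where all 6 are women: C(8,6) = 28.
Conditional probability = 28/3002 = 14/1501.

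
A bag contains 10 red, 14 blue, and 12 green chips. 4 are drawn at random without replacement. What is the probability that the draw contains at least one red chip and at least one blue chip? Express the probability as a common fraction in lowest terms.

There are C(36,4) = 58905 possible draws.
By inclusion-exclusion on the complements, draws missing all red or all blue: C(26,4) + C(22,4) − C(12,4) = 14950 + 7315 − 495 = 21770.
So draws with at least one of each: 58905 − 21770 = 37135, probability 37135/58905 = 1061/1683.

1061/1683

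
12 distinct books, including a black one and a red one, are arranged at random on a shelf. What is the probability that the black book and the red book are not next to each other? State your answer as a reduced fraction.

5/6

There are 12! = 479001600 arrangements.
Arrangements with the black book and the red book adjacent: 2·11! = 79833600.
So not adjacent: 479001600 − 79833600 = 399168000, probability 399168000/479001600 = 5/6.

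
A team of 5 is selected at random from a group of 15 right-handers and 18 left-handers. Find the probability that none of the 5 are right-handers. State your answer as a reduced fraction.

There are C(33,5) = 237336 possible selections.
Selections with no right-handers (all left-handers): C(18,5) = 8568.
Probability = 8568/237336 = 357/9889.

357/9889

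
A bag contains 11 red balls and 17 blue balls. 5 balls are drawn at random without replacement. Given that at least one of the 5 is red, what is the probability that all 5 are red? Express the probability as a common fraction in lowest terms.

3/598

Work in counts. Selections with at least one red: C(28,5) − C(17,5) = 98280 − 6188 = 92092.
Of those, selections where all 5 are red: C(11,5) = 462.
Conditional probability = 462/92092 = 3/598.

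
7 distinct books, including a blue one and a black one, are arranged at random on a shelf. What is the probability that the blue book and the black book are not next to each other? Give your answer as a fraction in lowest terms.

5/7

There are 7! = 5040 arrangements.
Arrangements with the blue book and the black book adjacent: 2·6! = 1440.
So not adjacent: 5040 − 1440 = 3600, probability 3600/5040 = 5/7.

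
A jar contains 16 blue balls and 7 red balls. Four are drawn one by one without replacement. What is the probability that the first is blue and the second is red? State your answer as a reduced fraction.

Multiply the conditional probabilities at each draw: 16/23 · 7/22 = 112/506 = 56/253.

56/253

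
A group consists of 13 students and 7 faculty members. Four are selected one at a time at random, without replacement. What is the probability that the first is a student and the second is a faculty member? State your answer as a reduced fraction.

Multiply the conditional probabilities at each draw: 13/20 · 7/19 = 91/380.

91/380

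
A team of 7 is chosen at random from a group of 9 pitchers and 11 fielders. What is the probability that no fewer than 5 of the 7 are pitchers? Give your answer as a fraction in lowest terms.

263/2584

There are C(20,7) = 77520 ways to choose the 7.
Favorable selections (no fewer than 5 pitchers): C(9,5)·C(11,2) + C(9,6)·C(11,1) + C(9,7)·C(11,0) = 6930 + 924 + 36 = 7890.
Probability = 7890/77520 = 263/2584.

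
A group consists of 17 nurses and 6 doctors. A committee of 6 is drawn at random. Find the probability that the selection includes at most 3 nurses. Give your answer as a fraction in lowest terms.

2249/14421

There are C(23,6) = 100947 ways to choose the 6.
Count the complement (more than 3 nurses): C(17,4)·C(6,2) + C(17,5)·C(6,1) + C(17,6)·C(6,0) = 35700 + 37128 + 12376 = 85204.
Probability = 1 − 85204/100947 = 15743/100947 = 2249/14421.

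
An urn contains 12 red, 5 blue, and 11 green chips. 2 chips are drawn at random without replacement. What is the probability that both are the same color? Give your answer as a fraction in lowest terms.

There are C(28,2) = 378 ways to draw 2 chips.
All same color: C(12,2) + C(5,2) + C(11,2) = 66 + 10 + 55 = 131.
Probability = 131/378.

131/378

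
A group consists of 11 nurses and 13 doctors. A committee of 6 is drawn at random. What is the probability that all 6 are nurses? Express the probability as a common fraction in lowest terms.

There are C(24,6) = 134596 possible selections.
Selections with all nurses: C(11,6) = 462.
Probability = 462/134596 = 3/874.

3/874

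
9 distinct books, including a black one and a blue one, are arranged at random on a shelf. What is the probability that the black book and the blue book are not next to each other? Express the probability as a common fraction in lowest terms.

There are 9! = 362880 arrangements.
Arrangements with the black book and the blue book adjacent: 2·8! = 80640.
So not adjacent: 362880 − 80640 = 282240, probability 282240/362880 = 7/9.

7/9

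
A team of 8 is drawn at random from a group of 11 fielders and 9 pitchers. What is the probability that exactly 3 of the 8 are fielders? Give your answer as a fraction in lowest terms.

There are C(20,8) = 125970 ways to choose 8 from 20.
Selections with exactly 3 fielders: choose 3 of the 11 fielders and 5 of the 9 pitchers, C(11,3)·C(9,5) = 165·126 = 20790.
Probability = 20790/125970 = 693/4199.

693/4199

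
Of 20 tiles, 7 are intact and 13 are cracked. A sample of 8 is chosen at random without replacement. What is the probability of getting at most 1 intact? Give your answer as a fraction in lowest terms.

Total selections: C(20,8) = 125970.
Favorable selections (at most 1 intact): C(7,0)·C(13,8) + C(7,1)·C(13,7) = 1287 + 12012 = 13299.
Probability = 13299/125970 = 341/3230.

341/3230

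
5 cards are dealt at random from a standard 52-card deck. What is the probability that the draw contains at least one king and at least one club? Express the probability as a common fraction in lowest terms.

229297/866320

There are C(52,5) = 2598960 possible draws.
By inclusion-exclusion on the complements, draws missing all kings or all clubs: C(48,5) + C(39,5) − C(36,5) = 1712304 + 575757 − 376992 = 1911069.
So draws with at least one of each: 2598960 − 1911069 = 687891, probability 687891/2598960 = 229297/866320.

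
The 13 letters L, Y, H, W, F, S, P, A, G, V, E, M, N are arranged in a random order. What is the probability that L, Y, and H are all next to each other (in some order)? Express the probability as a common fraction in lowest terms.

1/26

There are 13! = 6227020800 arrangements.
Treat the three as one block: 11! placements × 3! orders within the block = 39916800·6 = 239500800.
Probability = 239500800/6227020800 = 1/26.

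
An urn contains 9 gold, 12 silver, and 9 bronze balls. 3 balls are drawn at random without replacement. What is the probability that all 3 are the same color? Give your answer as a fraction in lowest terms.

97/1015

There are C(30,3) = 4060 ways to draw 3 balls.
All same color: C(9,3) + C(12,3) + C(9,3) = 84 + 220 + 84 = 388.
Probability = 388/4060 = 97/1015.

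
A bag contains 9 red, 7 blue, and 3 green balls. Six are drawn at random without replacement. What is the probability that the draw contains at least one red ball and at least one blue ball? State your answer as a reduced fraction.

There are C(19,6) = 27132 possible draws.
By inclusion-exclusion on the complements, draws missing all red or all blue: C(10,6) + C(12,6) − C(3,6) = 210 + 924 − 0 = 1134.
So draws with at least one of each: 27132 − 1134 = 25998, probability 25998/27132 = 619/646.

619/646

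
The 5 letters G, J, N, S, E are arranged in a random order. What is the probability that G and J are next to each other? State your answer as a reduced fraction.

2/5

There are 5! = 120 arrangements.
Treat G and J as a block: 4! arrangements of the blocks × 2 orders within the block = 2·24 = 48.
Probability = 48/120 = 2/5.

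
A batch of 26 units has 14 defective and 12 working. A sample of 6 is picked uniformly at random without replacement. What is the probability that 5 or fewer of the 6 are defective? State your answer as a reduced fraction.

There are C(26,6) = 230230 ways to choose the 6.
The complement is exactly 6 defective: C(14,6)·C(12,0) = 3003.
Probability = 1 − 3003/230230 = 227227/230230 = 227/230.

227/230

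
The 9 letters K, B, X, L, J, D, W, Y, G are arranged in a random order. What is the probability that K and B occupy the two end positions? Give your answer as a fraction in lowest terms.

There are 9! = 362880 arrangements.
Place K and B at the ends in 2 ways, arrange the remaining 7 in 7! = 5040 ways: 2·5040 = 10080.
Probability = 10080/362880 = 1/36.

1/36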